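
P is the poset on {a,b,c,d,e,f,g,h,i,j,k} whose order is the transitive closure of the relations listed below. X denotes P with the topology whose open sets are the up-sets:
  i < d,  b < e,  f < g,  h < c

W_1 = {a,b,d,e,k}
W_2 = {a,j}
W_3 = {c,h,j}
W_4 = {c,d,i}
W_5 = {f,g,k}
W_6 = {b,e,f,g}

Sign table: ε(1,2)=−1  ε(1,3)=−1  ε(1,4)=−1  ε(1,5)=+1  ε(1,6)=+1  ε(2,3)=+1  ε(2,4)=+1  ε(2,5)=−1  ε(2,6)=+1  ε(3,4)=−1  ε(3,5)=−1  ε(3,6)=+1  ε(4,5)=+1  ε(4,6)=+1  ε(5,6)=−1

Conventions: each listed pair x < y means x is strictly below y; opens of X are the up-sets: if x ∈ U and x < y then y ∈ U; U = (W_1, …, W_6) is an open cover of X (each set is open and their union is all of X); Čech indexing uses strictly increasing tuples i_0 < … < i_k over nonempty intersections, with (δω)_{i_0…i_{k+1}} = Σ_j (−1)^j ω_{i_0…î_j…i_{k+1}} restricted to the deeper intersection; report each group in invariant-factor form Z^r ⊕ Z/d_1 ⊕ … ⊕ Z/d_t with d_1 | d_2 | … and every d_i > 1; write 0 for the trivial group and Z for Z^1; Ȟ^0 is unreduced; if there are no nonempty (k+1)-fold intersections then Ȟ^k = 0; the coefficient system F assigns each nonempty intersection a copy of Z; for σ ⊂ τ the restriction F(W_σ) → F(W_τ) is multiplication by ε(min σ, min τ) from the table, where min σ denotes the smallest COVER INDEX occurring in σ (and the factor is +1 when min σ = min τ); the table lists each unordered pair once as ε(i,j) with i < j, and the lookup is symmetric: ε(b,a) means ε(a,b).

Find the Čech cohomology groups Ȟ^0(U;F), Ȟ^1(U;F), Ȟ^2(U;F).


Ȟ^0(U;F) ≅ 0, Ȟ^1(U;F) ≅ Z ⊕ Z/2 and Ȟ^2(U;F) ≅ 0

intersection data:
  W12={a} W14={d} W15={k} W16={b,e} W23={j} W34={c} W56={f,g}
C dims 6,7; δ0: rk 6, SNF 1^5·2
Ȟ^0 = (6 − 6) − 0 = 0, so Ȟ^0 ≅ 0
Ȟ^1 = (7 − 0) − 6 = 1 plus torsion [2], so Ȟ^1 ≅ Z ⊕ Z/2
Ȟ^2 = (0 − 0) − 0 = 0, so Ȟ^2 ≅ 0


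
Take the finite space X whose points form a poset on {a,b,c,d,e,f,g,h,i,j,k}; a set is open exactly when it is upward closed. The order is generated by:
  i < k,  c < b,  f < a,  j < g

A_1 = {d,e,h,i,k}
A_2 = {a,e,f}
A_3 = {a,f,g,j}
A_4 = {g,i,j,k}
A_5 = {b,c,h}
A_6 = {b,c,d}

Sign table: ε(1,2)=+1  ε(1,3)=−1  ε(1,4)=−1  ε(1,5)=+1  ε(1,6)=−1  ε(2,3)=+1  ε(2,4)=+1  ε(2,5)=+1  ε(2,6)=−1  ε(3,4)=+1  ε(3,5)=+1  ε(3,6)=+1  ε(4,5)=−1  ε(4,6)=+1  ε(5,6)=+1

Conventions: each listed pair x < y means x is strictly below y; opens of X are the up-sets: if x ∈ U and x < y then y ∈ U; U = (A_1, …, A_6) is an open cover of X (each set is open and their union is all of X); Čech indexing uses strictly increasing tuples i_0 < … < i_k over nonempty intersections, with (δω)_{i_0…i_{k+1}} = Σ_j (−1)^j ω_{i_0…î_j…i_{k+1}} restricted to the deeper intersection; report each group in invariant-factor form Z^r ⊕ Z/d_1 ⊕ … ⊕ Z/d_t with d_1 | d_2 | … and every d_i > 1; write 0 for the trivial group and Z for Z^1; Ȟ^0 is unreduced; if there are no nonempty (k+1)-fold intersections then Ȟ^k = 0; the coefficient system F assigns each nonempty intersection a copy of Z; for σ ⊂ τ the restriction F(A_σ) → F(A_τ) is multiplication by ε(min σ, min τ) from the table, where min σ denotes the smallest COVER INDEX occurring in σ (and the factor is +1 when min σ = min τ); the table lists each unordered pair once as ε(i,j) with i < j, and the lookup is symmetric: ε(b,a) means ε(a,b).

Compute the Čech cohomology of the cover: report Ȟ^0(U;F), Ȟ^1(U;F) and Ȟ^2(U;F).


Ȟ^0 ≅ 0; Ȟ^1 ≅ Z ⊕ Z/2; Ȟ^2 ≅ 0

nerve of the cover:
  A12={e} A14={i,k} A15={h} A16={d} A23={a,f} A34={g,j} A56={b,c}
C dims 6,7; δ0: rk 6, SNF 1^5·2
Ȟ^0 = (6 − 6) − 0 = 0, so Ȟ^0 ≅ 0
Ȟ^1 = (7 − 0) − 6 = 1 plus torsion [2], so Ȟ^1 ≅ Z ⊕ Z/2
Ȟ^2 = (0 − 0) − 0 = 0, so Ȟ^2 ≅ 0


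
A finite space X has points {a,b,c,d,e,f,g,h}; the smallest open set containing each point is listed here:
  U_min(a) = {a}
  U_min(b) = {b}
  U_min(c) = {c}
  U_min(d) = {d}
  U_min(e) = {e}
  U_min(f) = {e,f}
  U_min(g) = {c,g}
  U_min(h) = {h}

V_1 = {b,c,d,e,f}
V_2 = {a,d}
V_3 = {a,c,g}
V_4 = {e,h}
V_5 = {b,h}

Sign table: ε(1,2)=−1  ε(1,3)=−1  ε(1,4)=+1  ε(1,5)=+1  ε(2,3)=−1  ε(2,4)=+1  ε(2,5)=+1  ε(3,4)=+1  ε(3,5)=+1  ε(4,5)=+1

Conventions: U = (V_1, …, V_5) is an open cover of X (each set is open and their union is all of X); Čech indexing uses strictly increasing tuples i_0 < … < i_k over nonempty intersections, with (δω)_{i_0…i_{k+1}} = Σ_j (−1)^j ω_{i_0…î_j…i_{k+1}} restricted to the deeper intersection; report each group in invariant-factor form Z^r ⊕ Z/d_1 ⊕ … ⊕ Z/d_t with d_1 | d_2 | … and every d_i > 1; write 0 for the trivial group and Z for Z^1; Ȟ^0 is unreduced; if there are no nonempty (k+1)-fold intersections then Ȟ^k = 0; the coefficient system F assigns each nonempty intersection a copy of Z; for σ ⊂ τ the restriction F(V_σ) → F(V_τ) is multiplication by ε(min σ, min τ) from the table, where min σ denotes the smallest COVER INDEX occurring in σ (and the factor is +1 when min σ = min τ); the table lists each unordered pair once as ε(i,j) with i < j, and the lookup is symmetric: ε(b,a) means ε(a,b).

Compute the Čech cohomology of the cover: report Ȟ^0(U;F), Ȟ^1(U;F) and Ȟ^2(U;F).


Ȟ^0(U;F) ≅ 0, Ȟ^1(U;F) ≅ Z ⊕ Z/2 and Ȟ^2(U;F) ≅ 0

nerve of the cover:
  V12={d} V13={c} V14={e} V15={b} V23={a} V45={h}
C dims 5,6; δ0: rk 5, SNF 1^4·2
Ȟ^0 = (5 − 5) − 0 = 0, so Ȟ^0 ≅ 0
Ȟ^1 = (6 − 0) − 5 = 1 plus torsion [2], so Ȟ^1 ≅ Z ⊕ Z/2
Ȟ^2 = (0 − 0) − 0 = 0, so Ȟ^2 ≅ 0


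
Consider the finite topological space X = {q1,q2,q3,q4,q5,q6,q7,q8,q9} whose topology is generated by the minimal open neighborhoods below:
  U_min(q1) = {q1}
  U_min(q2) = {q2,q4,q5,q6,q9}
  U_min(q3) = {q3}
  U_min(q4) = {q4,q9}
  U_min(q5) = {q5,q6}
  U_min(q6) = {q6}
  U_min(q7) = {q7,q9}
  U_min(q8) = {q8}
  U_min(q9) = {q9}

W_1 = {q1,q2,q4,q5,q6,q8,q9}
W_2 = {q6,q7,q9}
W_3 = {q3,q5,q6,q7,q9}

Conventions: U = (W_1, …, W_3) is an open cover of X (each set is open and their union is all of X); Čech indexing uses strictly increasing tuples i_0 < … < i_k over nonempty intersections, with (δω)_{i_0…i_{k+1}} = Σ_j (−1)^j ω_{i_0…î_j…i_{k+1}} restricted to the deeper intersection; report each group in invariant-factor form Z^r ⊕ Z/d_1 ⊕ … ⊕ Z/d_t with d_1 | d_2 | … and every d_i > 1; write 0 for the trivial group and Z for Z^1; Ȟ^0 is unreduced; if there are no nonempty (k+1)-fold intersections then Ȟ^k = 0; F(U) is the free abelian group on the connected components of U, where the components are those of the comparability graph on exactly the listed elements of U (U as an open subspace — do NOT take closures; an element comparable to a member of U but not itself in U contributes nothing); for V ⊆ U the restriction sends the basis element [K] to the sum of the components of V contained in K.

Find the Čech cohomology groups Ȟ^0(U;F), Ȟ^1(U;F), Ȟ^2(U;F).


nonempty overlaps:
  W12={q6,q9} W13={q5,q6,q9} W23={q6,q7,q9}
  W123={q6,q9}
components per intersection:
  W1: {q1} {q2,q4,q5,q6,q9} {q8}
  W2: {q6} {q7,q9}
  W3: {q3} {q5,q6} {q7,q9}
  W12: {q6} {q9}
  W13: {q5,q6} {q9}
  W23: {q6} {q7,q9}
  W123: {q6} {q9}
C dims 8,6,2; δ0: rk 4, SNF 1^4; δ1: rk 2, SNF 1^2
degree 0: 8−4−0 = 4 → Ȟ^0 ≅ Z^4
degree 1: 6−2−4 = 0 → Ȟ^1 ≅ 0
degree 2: 2−0−2 = 0 → Ȟ^2 ≅ 0

Ȟ^0 = Z^4, Ȟ^1 = 0, Ȟ^2 = 0


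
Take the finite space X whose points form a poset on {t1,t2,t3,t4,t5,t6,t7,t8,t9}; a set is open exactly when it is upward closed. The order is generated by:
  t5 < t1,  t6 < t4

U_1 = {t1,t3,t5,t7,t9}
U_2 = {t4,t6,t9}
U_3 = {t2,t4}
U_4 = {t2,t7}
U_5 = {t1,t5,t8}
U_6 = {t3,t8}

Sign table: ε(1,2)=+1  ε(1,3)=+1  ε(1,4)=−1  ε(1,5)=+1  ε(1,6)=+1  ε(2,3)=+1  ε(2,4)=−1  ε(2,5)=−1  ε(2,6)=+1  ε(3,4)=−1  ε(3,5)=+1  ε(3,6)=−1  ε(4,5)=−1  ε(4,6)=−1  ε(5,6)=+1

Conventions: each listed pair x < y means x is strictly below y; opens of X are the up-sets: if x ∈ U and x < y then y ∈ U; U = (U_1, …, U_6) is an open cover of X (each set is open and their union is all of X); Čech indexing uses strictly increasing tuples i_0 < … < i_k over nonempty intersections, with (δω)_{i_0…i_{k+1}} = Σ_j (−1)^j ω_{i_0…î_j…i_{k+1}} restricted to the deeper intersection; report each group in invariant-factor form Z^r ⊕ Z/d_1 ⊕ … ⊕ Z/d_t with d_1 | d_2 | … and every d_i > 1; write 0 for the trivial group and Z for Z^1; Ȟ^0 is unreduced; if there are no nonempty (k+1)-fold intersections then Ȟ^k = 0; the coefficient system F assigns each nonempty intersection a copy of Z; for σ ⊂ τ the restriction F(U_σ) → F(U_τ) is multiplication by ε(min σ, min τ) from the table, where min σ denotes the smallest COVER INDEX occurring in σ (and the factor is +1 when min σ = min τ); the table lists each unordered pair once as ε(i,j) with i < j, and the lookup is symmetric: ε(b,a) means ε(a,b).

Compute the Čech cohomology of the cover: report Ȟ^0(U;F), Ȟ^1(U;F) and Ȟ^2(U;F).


Ȟ^0 ≅ Z, Ȟ^1 ≅ Z^2 and Ȟ^2 ≅ 0

nonempty intersections:
  U12={t9} U14={t7} U15={t1,t5} U16={t3} U23={t4} U34={t2} U56={t8}
C dims 6,7; δ0: rk 5, SNF 1^5
Ȟ^0: (6−5)−0=1 ⇒ Z
Ȟ^1: (7−0)−5=2 ⇒ Z^2
Ȟ^2: (0−0)−0=0 ⇒ 0


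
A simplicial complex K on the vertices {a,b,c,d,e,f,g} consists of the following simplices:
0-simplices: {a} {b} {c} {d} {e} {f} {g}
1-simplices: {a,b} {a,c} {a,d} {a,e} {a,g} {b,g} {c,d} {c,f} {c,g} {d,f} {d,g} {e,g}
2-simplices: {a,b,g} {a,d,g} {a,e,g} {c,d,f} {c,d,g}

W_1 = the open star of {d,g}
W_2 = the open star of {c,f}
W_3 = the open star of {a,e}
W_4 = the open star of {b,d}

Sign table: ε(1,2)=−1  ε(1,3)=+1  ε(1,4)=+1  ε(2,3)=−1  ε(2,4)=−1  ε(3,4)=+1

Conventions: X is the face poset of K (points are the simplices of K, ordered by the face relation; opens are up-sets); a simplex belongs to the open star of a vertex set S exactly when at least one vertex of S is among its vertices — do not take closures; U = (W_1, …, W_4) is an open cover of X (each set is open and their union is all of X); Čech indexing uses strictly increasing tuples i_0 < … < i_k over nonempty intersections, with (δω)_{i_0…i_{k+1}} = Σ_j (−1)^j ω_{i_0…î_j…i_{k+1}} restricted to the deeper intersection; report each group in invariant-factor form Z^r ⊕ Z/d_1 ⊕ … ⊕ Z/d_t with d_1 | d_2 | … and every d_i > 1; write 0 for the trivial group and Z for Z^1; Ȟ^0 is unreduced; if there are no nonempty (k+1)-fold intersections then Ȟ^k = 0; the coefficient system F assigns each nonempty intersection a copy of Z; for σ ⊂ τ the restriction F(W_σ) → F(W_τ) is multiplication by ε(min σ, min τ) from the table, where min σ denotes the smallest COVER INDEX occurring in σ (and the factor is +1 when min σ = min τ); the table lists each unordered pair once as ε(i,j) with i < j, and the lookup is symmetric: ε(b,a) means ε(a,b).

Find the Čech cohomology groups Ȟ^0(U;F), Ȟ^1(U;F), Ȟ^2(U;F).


Ȟ^0 = Z, Ȟ^1 = Z, Ȟ^2 = 0

nerve of the cover:
  W1={{d},{g},{a,d},{a,g},{b,g},{c,d},{c,g},{d,f},{d,g},{e,g},{a,b,g},{a,d,g},{a,e,g},{c,d,f},{c,d,g}} W2={{c},{f},{a,c},{c,d},{c,f},{c,g},{d,f},{c,d,f},{c,d,g}} W3={{a},{e},{a,b},{a,c},{a,d},{a,e},{a,g},{e,g},{a,b,g},{a,d,g},{a,e,g}} W4={{b},{d},{a,b},{a,d},{b,g},{c,d},{d,f},{d,g},{a,b,g},{a,d,g},{c,d,f},{c,d,g}}
  W12={{c,d},{c,g},{d,f},{c,d,f},{c,d,g}} W13={{a,d},{a,g},{e,g},{a,b,g},{a,d,g},{a,e,g}} W14={{d},{a,d},{b,g},{c,d},{d,f},{d,g},{a,b,g},{a,d,g},{c,d,f},{c,d,g}} W23={{a,c}} W24={{c,d},{d,f},{c,d,f},{c,d,g}} W34={{a,b},{a,d},{a,b,g},{a,d,g}}
  W124={{c,d},{d,f},{c,d,f},{c,d,g}} W134={{a,d},{a,b,g},{a,d,g}}
C dims 4,6,2; δ0: rk 3, SNF 1^3; δ1: rk 2, SNF 1^2
Ȟ^0 = (4 − 3) − 0 = 1, so Ȟ^0 ≅ Z
Ȟ^1 = (6 − 2) − 3 = 1, so Ȟ^1 ≅ Z
Ȟ^2 = (2 − 0) − 2 = 0, so Ȟ^2 ≅ 0


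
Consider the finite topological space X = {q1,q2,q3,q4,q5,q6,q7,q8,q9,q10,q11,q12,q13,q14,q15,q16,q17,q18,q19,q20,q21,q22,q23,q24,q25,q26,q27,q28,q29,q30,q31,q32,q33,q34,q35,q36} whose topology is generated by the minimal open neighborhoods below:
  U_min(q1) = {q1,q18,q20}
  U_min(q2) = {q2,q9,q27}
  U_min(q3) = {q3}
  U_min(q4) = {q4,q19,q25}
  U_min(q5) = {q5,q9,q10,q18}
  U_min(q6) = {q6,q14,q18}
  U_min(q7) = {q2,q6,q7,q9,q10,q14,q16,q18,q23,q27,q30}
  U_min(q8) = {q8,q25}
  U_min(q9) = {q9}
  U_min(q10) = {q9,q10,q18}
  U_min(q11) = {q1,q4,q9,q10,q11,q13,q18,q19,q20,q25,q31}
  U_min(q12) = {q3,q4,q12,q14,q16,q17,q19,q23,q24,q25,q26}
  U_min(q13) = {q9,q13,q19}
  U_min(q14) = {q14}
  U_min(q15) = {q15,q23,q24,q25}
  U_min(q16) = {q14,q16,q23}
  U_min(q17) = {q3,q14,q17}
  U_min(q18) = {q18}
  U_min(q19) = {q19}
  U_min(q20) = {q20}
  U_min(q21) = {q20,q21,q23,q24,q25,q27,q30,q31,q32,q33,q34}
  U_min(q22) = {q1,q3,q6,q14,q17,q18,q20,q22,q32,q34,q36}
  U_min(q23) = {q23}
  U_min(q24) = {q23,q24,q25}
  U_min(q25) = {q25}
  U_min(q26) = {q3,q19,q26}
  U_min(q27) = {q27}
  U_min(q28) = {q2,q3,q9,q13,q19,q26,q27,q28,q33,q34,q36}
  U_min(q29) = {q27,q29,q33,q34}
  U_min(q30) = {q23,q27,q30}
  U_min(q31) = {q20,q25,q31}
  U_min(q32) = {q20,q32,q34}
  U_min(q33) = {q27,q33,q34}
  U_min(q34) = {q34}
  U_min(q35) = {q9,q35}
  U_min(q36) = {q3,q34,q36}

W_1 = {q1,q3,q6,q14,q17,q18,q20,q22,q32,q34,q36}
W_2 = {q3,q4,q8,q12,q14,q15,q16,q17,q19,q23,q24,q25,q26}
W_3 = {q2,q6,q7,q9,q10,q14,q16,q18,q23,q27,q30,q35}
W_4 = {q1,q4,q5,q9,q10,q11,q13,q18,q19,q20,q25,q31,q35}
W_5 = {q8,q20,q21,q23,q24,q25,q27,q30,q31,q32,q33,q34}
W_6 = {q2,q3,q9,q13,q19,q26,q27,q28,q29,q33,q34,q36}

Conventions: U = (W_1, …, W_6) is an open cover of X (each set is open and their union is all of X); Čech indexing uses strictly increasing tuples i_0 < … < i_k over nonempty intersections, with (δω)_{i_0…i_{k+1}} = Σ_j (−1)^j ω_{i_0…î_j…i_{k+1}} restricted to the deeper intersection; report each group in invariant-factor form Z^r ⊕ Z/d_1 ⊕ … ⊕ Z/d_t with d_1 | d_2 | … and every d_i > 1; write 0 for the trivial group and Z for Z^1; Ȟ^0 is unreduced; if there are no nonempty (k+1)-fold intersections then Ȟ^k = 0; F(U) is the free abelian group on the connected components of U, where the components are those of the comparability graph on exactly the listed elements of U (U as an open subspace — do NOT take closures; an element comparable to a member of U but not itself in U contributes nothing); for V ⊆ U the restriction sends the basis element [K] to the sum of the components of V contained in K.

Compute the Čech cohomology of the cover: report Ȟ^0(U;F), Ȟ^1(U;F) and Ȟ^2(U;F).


nerve of the cover:
  W12={q3,q14,q17} W13={q6,q14,q18} W14={q1,q18,q20} W15={q20,q32,q34} W16={q3,q34,q36} W23={q14,q16,q23} W24={q4,q19,q25} W25={q8,q23,q24,q25} W26={q3,q19,q26} W34={q9,q10,q18,q35} W35={q23,q27,q30} W36={q2,q9,q27} W45={q20,q25,q31} W46={q9,q13,q19} W56={q27,q33,q34}
  W123={q14} W126={q3} W134={q18} W145={q20} W156={q34} W235={q23} W245={q25} W246={q19} W346={q9} W356={q27}
components per intersection:
  W1: {q1,q3,q6,q14,q17,q18,q20,q22,q32,q34,q36}
  W2: {q3,q4,q8,q12,q14,q15,q16,q17,q19,q23,q24,q25,q26}
  W3: {q2,q6,q7,q9,q10,q14,q16,q18,q23,q27,q30,q35}
  W4: {q1,q4,q5,q9,q10,q11,q13,q18,q19,q20,q25,q31,q35}
  W5: {q8,q20,q21,q23,q24,q25,q27,q30,q31,q32,q33,q34}
  W6: {q2,q3,q9,q13,q19,q26,q27,q28,q29,q33,q34,q36}
  W12: {q3,q14,q17}
  W13: {q6,q14,q18}
  W14: {q1,q18,q20}
  W15: {q20,q32,q34}
  W16: {q3,q34,q36}
  W23: {q14,q16,q23}
  W24: {q4,q19,q25}
  W25: {q8,q23,q24,q25}
  W26: {q3,q19,q26}
  W34: {q9,q10,q18,q35}
  W35: {q23,q27,q30}
  W36: {q2,q9,q27}
  W45: {q20,q25,q31}
  W46: {q9,q13,q19}
  W56: {q27,q33,q34}
  W123: {q14}
  W126: {q3}
  W134: {q18}
  W145: {q20}
  W156: {q34}
  W235: {q23}
  W245: {q25}
  W246: {q19}
  W346: {q9}
  W356: {q27}
C dims 6,15,10; δ0: rk 5, SNF 1^5; δ1: rk 10, SNF 1^9·2
Ȟ^0 = (6 − 5) − 0 = 1, so Ȟ^0 ≅ Z
Ȟ^1 = (15 − 10) − 5 = 0, so Ȟ^1 ≅ 0
Ȟ^2 = (10 − 0) − 10 = 0 plus torsion [2], so Ȟ^2 ≅ Z/2

Ȟ^0(U;F) ≅ Z,  Ȟ^1(U;F) ≅ 0,  Ȟ^2(U;F) ≅ Z/2


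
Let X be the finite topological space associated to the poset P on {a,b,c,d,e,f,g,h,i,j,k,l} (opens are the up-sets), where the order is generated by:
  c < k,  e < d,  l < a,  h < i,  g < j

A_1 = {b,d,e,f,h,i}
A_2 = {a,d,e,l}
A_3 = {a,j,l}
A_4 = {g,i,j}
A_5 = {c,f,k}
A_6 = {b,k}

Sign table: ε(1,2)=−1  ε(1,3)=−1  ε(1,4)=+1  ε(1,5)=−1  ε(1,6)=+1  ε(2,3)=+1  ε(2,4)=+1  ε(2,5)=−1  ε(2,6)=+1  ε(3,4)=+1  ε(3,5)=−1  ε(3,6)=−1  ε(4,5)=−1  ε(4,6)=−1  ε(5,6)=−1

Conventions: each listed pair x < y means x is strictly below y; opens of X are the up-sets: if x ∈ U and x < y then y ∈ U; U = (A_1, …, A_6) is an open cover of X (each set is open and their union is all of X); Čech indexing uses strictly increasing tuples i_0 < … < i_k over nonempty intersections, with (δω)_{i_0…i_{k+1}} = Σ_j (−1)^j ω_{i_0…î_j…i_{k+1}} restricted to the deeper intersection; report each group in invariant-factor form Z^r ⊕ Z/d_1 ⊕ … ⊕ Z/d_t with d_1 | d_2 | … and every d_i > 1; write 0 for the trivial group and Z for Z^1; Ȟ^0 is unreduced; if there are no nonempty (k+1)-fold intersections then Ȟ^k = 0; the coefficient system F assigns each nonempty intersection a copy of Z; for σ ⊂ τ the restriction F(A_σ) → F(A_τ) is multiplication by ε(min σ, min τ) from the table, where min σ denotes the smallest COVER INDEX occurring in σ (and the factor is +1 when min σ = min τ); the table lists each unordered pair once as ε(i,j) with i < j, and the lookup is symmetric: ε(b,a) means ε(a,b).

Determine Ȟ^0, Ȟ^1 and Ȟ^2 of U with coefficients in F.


Ȟ^0 ≅ 0; Ȟ^1 ≅ Z ⊕ Z/2; Ȟ^2 ≅ 0

nerve simplices:
  A12={d,e} A14={i} A15={f} A16={b} A23={a,l} A34={j} A56={k}
C dims 6,7; δ0: rk 6, SNF 1^5·2
degree 0: 6−6−0 = 0 → Ȟ^0 ≅ 0
degree 1: 7−0−6 = 1 plus torsion [2] → Ȟ^1 ≅ Z ⊕ Z/2
degree 2: 0−0−0 = 0 → Ȟ^2 ≅ 0


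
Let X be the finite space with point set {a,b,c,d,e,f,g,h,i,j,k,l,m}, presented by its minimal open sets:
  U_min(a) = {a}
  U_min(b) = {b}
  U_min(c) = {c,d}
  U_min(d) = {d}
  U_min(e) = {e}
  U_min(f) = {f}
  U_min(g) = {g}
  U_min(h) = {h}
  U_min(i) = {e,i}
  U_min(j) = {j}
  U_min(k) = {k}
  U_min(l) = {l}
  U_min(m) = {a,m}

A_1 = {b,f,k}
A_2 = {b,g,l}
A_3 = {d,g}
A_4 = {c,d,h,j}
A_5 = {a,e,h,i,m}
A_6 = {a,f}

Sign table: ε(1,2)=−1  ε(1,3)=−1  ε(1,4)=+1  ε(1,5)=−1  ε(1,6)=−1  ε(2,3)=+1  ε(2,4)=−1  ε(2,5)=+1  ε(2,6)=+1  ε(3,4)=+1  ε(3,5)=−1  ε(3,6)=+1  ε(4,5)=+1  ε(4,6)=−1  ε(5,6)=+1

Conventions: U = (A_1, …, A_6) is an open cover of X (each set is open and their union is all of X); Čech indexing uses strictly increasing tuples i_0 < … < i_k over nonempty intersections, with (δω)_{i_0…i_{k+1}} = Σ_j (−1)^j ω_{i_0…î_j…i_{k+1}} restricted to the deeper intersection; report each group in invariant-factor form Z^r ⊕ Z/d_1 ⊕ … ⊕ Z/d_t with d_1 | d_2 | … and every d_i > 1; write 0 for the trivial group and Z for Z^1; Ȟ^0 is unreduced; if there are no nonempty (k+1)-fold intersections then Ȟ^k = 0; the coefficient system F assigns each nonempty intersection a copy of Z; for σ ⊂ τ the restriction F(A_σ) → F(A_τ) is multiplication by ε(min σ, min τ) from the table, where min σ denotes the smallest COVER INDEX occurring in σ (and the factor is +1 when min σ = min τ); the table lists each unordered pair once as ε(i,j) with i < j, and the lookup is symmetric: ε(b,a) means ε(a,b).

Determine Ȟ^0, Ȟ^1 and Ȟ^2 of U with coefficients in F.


Ȟ^0(U;F) ≅ Z; Ȟ^1(U;F) ≅ Z; Ȟ^2(U;F) ≅ 0

nerve of the cover:
  A12={b} A16={f} A23={g} A34={d} A45={h} A56={a}
C dims 6,6; δ0: rk 5, SNF 1^5
Ȟ^0 = (6 − 5) − 0 = 1, so Ȟ^0 ≅ Z
Ȟ^1 = (6 − 0) − 5 = 1, so Ȟ^1 ≅ Z
Ȟ^2 = (0 − 0) − 0 = 0, so Ȟ^2 ≅ 0


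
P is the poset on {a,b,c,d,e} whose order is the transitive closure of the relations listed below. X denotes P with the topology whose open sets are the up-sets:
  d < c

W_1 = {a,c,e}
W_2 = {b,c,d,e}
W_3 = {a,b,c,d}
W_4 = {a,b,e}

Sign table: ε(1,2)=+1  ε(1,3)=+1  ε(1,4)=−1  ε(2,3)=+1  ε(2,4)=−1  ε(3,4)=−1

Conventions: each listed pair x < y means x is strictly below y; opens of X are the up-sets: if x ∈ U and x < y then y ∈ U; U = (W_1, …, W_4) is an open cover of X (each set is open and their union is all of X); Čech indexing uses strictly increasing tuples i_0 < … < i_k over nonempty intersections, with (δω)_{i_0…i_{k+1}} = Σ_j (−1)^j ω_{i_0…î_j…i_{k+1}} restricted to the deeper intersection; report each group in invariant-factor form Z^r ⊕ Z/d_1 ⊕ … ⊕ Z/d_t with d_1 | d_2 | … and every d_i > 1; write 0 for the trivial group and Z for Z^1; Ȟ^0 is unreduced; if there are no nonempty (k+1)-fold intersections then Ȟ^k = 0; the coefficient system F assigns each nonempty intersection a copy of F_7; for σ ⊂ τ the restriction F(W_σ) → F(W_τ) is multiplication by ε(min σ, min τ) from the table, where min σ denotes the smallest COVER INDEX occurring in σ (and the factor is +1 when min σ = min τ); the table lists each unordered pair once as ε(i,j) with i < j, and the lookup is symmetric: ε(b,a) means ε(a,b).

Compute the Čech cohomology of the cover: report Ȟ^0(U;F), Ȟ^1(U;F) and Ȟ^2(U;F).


Ȟ^0(U;F) ≅ Z/7; Ȟ^1(U;F) ≅ 0; Ȟ^2(U;F) ≅ Z/7

nonempty overlaps:
  W12={c,e} W13={a,c} W14={a,e} W23={b,c,d} W24={b,e} W34={a,b}
  W123={c} W124={e} W134={a} W234={b}
C dims 4,6,4; δ0: rk_F7 3; δ1: rk_F7 3
degree 0: 4−3−0 = 1 → Ȟ^0 ≅ Z/7
degree 1: 6−3−3 = 0 → Ȟ^1 ≅ 0
degree 2: 4−0−3 = 1 → Ȟ^2 ≅ Z/7


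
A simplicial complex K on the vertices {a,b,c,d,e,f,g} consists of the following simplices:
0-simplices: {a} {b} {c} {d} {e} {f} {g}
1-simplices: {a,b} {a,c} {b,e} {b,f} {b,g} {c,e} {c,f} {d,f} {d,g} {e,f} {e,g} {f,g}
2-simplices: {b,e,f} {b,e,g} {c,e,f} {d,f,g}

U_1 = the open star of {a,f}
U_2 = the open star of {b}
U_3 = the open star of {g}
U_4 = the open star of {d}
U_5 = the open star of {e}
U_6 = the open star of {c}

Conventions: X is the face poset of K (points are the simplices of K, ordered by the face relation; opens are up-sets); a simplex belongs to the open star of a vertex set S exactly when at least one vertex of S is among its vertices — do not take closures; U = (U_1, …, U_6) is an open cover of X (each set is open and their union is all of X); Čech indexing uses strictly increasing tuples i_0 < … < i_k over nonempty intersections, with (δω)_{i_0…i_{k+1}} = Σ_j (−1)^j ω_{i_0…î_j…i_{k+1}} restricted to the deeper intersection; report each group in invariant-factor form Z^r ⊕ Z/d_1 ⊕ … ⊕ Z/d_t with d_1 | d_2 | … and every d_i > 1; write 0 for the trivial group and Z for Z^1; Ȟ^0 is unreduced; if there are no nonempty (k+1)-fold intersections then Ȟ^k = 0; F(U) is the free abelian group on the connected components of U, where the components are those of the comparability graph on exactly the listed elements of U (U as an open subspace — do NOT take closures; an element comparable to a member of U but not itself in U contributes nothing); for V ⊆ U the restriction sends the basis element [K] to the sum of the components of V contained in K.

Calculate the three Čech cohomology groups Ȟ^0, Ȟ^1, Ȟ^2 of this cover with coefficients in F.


Ȟ^0 = Z, Ȟ^1 = Z^2, Ȟ^2 = 0

nerve simplices:
  U1={{a},{f},{a,b},{a,c},{b,f},{c,f},{d,f},{e,f},{f,g},{b,e,f},{c,e,f},{d,f,g}} U2={{b},{a,b},{b,e},{b,f},{b,g},{b,e,f},{b,e,g}} U3={{g},{b,g},{d,g},{e,g},{f,g},{b,e,g},{d,f,g}} U4={{d},{d,f},{d,g},{d,f,g}} U5={{e},{b,e},{c,e},{e,f},{e,g},{b,e,f},{b,e,g},{c,e,f}} U6={{c},{a,c},{c,e},{c,f},{c,e,f}}
  U12={{a,b},{b,f},{b,e,f}} U13={{f,g},{d,f,g}} U14={{d,f},{d,f,g}} U15={{e,f},{b,e,f},{c,e,f}} U16={{a,c},{c,f},{c,e,f}} U23={{b,g},{b,e,g}} U25={{b,e},{b,e,f},{b,e,g}} U34={{d,g},{d,f,g}} U35={{e,g},{b,e,g}} U56={{c,e},{c,e,f}}
  U125={{b,e,f}} U134={{d,f,g}} U156={{c,e,f}} U235={{b,e,g}}
components per intersection:
  U1: {{a},{a,b},{a,c}} {{f},{b,f},{c,f},{d,f},{e,f},{f,g},{b,e,f},{c,e,f},{d,f,g}}
  U2: {{b},{a,b},{b,e},{b,f},{b,g},{b,e,f},{b,e,g}}
  U3: {{g},{b,g},{d,g},{e,g},{f,g},{b,e,g},{d,f,g}}
  U4: {{d},{d,f},{d,g},{d,f,g}}
  U5: {{e},{b,e},{c,e},{e,f},{e,g},{b,e,f},{b,e,g},{c,e,f}}
  U6: {{c},{a,c},{c,e},{c,f},{c,e,f}}
  U12: {{a,b}} {{b,f},{b,e,f}}
  U13: {{f,g},{d,f,g}}
  U14: {{d,f},{d,f,g}}
  U15: {{e,f},{b,e,f},{c,e,f}}
  U16: {{a,c}} {{c,f},{c,e,f}}
  U23: {{b,g},{b,e,g}}
  U25: {{b,e},{b,e,f},{b,e,g}}
  U34: {{d,g},{d,f,g}}
  U35: {{e,g},{b,e,g}}
  U56: {{c,e},{c,e,f}}
  U125: {{b,e,f}}
  U134: {{d,f,g}}
  U156: {{c,e,f}}
  U235: {{b,e,g}}
C dims 7,12,4; δ0: rk 6, SNF 1^6; δ1: rk 4, SNF 1^4
degree 0: 7−6−0 = 1 → Ȟ^0 ≅ Z
degree 1: 12−4−6 = 2 → Ȟ^1 ≅ Z^2
degree 2: 4−0−4 = 0 → Ȟ^2 ≅ 0


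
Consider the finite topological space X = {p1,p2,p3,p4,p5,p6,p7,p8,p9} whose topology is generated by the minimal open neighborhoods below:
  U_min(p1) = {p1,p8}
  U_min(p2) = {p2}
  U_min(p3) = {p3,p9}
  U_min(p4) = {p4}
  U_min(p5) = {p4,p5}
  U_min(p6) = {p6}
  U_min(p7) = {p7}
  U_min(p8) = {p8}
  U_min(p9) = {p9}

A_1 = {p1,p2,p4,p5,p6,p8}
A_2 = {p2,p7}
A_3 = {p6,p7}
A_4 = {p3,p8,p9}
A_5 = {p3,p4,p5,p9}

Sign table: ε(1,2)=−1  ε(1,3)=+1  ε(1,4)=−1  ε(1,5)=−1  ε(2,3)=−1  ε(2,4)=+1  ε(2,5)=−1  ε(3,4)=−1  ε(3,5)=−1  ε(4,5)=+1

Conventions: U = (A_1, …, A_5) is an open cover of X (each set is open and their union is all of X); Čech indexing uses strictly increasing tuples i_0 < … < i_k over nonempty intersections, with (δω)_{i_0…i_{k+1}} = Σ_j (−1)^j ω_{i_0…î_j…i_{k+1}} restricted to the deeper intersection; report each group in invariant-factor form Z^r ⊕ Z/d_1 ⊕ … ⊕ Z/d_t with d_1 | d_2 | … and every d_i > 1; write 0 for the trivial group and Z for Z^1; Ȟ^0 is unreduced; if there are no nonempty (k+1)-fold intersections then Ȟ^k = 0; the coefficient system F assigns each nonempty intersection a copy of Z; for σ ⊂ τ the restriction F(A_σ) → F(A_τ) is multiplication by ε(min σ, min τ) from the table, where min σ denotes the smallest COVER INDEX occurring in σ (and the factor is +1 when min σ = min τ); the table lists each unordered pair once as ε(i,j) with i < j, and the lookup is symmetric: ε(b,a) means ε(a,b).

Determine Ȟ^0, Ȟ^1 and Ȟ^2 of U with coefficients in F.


Ȟ^0 ≅ Z; Ȟ^1 ≅ Z^2; Ȟ^2 ≅ 0

nonempty intersections:
  A12={p2} A13={p6} A14={p8} A15={p4,p5} A23={p7} A45={p3,p9}
C dims 5,6; δ0: rk 4, SNF 1^4
Ȟ^0: (5−4)−0=1 ⇒ Z
Ȟ^1: (6−0)−4=2 ⇒ Z^2
Ȟ^2: (0−0)−0=0 ⇒ 0


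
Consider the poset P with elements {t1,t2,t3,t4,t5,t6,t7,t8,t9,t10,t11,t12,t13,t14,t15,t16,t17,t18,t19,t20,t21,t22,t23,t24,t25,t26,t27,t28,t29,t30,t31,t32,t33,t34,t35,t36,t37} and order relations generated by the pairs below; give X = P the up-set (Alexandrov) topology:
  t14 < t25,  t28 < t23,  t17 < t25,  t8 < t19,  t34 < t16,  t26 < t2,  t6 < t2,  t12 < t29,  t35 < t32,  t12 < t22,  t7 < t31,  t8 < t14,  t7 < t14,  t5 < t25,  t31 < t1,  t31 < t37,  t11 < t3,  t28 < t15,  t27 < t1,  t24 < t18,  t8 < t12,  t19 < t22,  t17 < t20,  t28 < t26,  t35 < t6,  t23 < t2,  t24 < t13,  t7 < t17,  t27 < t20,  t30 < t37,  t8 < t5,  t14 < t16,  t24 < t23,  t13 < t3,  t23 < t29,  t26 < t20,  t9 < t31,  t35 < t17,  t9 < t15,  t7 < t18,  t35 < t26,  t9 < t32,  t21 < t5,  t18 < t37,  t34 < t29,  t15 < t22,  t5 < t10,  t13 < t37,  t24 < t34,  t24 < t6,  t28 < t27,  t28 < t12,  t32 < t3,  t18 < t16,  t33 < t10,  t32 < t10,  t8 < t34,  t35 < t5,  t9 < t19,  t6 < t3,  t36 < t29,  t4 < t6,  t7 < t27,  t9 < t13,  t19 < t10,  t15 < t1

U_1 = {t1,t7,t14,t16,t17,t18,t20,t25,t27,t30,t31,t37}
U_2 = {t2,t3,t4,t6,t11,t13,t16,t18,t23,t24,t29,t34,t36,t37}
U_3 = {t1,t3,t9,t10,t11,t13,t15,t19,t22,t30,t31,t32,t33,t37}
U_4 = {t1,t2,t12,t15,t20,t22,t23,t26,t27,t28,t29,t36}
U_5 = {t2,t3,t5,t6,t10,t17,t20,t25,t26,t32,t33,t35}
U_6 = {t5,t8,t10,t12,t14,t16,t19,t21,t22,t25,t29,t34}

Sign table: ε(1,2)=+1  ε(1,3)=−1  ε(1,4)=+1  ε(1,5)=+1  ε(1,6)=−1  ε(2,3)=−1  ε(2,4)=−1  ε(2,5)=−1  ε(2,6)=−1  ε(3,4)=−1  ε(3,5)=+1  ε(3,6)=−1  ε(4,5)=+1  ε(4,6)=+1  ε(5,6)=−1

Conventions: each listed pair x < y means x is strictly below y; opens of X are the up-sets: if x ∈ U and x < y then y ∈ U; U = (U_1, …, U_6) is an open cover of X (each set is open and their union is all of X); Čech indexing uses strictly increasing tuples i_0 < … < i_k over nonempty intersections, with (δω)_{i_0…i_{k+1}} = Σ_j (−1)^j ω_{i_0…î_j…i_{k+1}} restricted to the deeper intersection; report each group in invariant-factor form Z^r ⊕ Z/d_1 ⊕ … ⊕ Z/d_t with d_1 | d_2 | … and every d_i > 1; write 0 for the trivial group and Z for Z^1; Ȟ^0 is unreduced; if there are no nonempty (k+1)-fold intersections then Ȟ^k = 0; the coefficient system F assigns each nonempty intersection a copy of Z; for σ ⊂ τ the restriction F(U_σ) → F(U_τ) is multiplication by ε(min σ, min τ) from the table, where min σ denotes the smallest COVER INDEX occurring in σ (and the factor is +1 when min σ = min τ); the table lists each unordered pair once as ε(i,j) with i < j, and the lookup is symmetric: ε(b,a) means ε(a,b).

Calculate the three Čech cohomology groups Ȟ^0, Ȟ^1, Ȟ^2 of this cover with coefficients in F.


nonempty overlaps:
  U12={t16,t18,t37} U13={t1,t30,t31,t37} U14={t1,t20,t27} U15={t17,t20,t25} U16={t14,t16,t25} U23={t3,t11,t13,t37} U24={t2,t23,t29,t36} U25={t2,t3,t6} U26={t16,t29,t34} U34={t1,t15,t22} U35={t3,t10,t32,t33} U36={t10,t19,t22} U45={t2,t20,t26} U46={t12,t22,t29} U56={t5,t10,t25}
  U123={t37} U126={t16} U134={t1} U145={t20} U156={t25} U235={t3} U245={t2} U246={t29} U346={t22} U356={t10}
C dims 6,15,10; δ0: rk 6, SNF 1^5·2; δ1: rk 9, SNF 1^9
degree 0: 6−6−0 = 0 → Ȟ^0 ≅ 0
degree 1: 15−9−6 = 0 plus torsion [2] → Ȟ^1 ≅ Z/2
degree 2: 10−0−9 = 1 → Ȟ^2 ≅ Z

Ȟ^0 ≅ 0; Ȟ^1 ≅ Z/2; Ȟ^2 ≅ Z


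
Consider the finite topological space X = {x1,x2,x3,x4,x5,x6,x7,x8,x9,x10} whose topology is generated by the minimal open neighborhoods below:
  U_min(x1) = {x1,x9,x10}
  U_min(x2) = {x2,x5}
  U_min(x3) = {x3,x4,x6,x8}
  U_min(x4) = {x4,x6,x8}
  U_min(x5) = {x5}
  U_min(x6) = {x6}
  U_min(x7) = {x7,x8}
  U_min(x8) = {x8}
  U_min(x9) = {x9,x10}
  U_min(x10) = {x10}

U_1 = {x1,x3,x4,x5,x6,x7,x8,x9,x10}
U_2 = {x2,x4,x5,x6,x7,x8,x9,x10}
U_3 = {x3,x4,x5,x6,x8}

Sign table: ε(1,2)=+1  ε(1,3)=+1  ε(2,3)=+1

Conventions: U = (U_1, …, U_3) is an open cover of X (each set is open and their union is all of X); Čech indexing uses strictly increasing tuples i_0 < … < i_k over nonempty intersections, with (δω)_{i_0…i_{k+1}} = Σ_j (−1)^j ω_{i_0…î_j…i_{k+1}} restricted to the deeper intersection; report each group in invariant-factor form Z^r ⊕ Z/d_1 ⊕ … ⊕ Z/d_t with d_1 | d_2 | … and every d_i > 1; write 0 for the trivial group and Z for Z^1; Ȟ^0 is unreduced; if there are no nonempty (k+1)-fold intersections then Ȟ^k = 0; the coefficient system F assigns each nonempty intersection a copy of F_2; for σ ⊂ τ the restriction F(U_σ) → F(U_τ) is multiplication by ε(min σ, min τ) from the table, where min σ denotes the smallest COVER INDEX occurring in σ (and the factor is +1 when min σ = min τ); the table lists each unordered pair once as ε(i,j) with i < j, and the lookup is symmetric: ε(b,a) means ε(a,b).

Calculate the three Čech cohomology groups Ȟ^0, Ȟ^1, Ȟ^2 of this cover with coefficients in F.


nerve of the cover:
  U12={x4,x5,x6,x7,x8,x9,x10} U13={x3,x4,x5,x6,x8} U23={x4,x5,x6,x8}
  U123={x4,x5,x6,x8}
C dims 3,3,1; δ0: rk_F2 2; δ1: rk_F2 1
Ȟ^0 = (3 − 2) − 0 = 1, so Ȟ^0 ≅ Z/2
Ȟ^1 = (3 − 1) − 2 = 0, so Ȟ^1 ≅ 0
Ȟ^2 = (1 − 0) − 1 = 0, so Ȟ^2 ≅ 0

Ȟ^0 = Z/2,  Ȟ^1 = 0,  Ȟ^2 = 0


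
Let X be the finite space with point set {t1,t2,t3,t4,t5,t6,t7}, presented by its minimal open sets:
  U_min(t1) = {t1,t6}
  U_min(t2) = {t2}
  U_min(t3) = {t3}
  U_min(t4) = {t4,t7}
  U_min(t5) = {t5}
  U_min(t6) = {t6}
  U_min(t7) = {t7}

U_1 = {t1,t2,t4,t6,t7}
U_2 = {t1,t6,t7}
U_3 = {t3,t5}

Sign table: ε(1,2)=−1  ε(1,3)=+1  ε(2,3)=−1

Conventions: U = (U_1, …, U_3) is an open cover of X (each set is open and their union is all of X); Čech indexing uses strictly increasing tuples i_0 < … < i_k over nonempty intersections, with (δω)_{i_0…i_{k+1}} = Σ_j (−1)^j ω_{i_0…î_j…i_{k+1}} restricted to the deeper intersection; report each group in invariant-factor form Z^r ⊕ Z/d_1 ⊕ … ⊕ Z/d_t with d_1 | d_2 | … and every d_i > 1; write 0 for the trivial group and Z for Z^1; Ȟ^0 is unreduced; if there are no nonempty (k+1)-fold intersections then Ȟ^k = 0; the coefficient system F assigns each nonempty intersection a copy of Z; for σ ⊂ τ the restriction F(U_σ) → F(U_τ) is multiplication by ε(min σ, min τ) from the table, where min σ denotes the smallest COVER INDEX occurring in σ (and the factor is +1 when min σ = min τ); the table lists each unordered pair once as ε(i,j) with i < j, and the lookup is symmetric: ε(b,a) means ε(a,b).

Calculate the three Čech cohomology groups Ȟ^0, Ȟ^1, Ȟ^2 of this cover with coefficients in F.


Ȟ^0(U;F) ≅ Z^2; Ȟ^1(U;F) ≅ 0; Ȟ^2(U;F) ≅ 0

nonempty overlaps:
  U12={t1,t6,t7}
C dims 3,1; δ0: rk 1, SNF 1^1
degree 0: 3−1−0 = 2 → Ȟ^0 ≅ Z^2
degree 1: 1−0−1 = 0 → Ȟ^1 ≅ 0
degree 2: 0−0−0 = 0 → Ȟ^2 ≅ 0


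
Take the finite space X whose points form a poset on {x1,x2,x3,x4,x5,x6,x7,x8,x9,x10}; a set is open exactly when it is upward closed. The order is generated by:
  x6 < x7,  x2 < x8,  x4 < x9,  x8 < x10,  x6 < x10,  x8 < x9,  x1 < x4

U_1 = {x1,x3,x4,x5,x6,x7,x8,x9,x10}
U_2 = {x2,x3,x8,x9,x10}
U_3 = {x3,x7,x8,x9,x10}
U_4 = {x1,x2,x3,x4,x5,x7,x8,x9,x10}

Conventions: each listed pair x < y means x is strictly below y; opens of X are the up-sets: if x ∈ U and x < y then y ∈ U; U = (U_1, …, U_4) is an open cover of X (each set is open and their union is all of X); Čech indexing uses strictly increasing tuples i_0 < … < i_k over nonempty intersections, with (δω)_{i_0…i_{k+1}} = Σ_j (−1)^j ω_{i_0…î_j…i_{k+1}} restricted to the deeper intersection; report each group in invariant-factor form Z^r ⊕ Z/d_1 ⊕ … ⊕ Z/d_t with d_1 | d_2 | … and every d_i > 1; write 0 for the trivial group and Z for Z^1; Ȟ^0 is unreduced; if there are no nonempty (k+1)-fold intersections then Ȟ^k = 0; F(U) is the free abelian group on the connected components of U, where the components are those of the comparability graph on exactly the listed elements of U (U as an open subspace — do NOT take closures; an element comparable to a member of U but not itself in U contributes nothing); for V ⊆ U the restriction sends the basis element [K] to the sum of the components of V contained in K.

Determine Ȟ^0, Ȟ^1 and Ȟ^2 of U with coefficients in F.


Ȟ^0 ≅ Z^3; Ȟ^1 ≅ 0; Ȟ^2 ≅ 0

intersection data:
  U12={x3,x8,x9,x10} U13={x3,x7,x8,x9,x10} U14={x1,x3,x4,x5,x7,x8,x9,x10} U23={x3,x8,x9,x10} U24={x2,x3,x8,x9,x10} U34={x3,x7,x8,x9,x10}
  U123={x3,x8,x9,x10} U124={x3,x8,x9,x10} U134={x3,x7,x8,x9,x10} U234={x3,x8,x9,x10}
  U1234={x3,x8,x9,x10}
components per intersection:
  U1: {x1,x4,x6,x7,x8,x9,x10} {x3} {x5}
  U2: {x2,x8,x9,x10} {x3}
  U3: {x3} {x7} {x8,x9,x10}
  U4: {x1,x2,x4,x8,x9,x10} {x3} {x5} {x7}
  U12: {x3} {x8,x9,x10}
  U13: {x3} {x7} {x8,x9,x10}
  U14: {x1,x4,x8,x9,x10} {x3} {x5} {x7}
  U23: {x3} {x8,x9,x10}
  U24: {x2,x8,x9,x10} {x3}
  U34: {x3} {x7} {x8,x9,x10}
  U123: {x3} {x8,x9,x10}
  U124: {x3} {x8,x9,x10}
  U134: {x3} {x7} {x8,x9,x10}
  U234: {x3} {x8,x9,x10}
  U1234: {x3} {x8,x9,x10}
C dims 12,16,9,2; δ0: rk 9, SNF 1^9; δ1: rk 7, SNF 1^7; δ2: rk 2, SNF 1^2
Ȟ^0 = (12 − 9) − 0 = 3, so Ȟ^0 ≅ Z^3
Ȟ^1 = (16 − 7) − 9 = 0, so Ȟ^1 ≅ 0
Ȟ^2 = (9 − 2) − 7 = 0, so Ȟ^2 ≅ 0


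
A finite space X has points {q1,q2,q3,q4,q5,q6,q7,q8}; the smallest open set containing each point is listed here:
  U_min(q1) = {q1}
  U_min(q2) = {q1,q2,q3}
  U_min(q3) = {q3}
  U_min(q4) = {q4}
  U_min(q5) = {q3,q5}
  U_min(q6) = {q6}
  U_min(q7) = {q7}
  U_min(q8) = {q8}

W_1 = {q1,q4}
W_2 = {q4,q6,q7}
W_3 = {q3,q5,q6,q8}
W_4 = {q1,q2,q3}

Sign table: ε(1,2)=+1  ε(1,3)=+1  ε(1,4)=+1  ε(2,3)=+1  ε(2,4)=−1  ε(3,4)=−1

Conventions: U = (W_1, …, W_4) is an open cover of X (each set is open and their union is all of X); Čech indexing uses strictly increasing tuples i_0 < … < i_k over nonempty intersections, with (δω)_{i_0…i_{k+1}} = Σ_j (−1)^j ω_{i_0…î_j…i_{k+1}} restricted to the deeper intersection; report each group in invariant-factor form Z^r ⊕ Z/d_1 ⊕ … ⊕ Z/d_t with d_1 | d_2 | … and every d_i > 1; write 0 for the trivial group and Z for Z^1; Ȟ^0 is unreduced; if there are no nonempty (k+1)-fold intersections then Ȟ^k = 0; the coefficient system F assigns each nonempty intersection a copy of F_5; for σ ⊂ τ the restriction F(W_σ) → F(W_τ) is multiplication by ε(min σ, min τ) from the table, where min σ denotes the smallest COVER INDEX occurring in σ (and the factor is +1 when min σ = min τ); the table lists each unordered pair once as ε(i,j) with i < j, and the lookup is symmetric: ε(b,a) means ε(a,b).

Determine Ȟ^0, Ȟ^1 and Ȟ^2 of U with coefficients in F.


intersection data:
  W12={q4} W14={q1} W23={q6} W34={q3}
C dims 4,4; δ0: rk_F5 4
Ȟ^0 = (4 − 4) − 0 = 0, so Ȟ^0 ≅ 0
Ȟ^1 = (4 − 0) − 4 = 0, so Ȟ^1 ≅ 0
Ȟ^2 = (0 − 0) − 0 = 0, so Ȟ^2 ≅ 0

Ȟ^0(U;F) ≅ 0, Ȟ^1(U;F) ≅ 0, Ȟ^2(U;F) ≅ 0


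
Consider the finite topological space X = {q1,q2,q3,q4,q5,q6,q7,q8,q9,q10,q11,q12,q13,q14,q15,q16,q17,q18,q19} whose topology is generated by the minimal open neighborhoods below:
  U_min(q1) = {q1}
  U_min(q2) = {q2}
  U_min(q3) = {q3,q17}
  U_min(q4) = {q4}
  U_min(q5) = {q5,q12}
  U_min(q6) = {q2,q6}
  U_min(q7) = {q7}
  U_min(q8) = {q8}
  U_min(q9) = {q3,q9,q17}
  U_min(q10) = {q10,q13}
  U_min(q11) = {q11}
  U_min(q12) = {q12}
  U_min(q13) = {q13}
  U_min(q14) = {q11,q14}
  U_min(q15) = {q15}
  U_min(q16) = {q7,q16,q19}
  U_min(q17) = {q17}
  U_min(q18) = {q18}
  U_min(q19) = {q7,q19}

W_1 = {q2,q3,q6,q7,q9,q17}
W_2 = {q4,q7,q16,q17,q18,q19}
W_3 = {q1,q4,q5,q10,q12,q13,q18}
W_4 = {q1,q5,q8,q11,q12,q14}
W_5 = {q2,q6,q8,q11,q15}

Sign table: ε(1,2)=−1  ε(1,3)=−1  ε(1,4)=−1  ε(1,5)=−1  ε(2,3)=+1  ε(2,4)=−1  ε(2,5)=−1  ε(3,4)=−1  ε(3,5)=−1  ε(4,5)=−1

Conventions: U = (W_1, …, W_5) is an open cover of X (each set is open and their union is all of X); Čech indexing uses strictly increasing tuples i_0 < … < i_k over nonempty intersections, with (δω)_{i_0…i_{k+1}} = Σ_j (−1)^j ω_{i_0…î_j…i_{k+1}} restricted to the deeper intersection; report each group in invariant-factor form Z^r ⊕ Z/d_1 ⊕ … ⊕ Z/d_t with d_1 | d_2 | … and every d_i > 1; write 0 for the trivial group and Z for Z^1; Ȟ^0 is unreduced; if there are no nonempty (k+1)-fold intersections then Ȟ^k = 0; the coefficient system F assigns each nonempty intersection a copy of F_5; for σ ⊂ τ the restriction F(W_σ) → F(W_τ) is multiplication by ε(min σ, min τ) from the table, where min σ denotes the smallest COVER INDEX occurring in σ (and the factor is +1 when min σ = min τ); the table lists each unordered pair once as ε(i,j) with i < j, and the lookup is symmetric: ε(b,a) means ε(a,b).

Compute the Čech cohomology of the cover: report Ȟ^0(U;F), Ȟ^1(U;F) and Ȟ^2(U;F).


cover nerve:
  W12={q7,q17} W15={q2,q6} W23={q4,q18} W34={q1,q5,q12} W45={q8,q11}
C dims 5,5; δ0: rk_F5 4
Ȟ^0: (5−4)−0=1 ⇒ Z/5
Ȟ^1: (5−0)−4=1 ⇒ Z/5
Ȟ^2: (0−0)−0=0 ⇒ 0

Ȟ^0 = Z/5, Ȟ^1 = Z/5, Ȟ^2 = 0


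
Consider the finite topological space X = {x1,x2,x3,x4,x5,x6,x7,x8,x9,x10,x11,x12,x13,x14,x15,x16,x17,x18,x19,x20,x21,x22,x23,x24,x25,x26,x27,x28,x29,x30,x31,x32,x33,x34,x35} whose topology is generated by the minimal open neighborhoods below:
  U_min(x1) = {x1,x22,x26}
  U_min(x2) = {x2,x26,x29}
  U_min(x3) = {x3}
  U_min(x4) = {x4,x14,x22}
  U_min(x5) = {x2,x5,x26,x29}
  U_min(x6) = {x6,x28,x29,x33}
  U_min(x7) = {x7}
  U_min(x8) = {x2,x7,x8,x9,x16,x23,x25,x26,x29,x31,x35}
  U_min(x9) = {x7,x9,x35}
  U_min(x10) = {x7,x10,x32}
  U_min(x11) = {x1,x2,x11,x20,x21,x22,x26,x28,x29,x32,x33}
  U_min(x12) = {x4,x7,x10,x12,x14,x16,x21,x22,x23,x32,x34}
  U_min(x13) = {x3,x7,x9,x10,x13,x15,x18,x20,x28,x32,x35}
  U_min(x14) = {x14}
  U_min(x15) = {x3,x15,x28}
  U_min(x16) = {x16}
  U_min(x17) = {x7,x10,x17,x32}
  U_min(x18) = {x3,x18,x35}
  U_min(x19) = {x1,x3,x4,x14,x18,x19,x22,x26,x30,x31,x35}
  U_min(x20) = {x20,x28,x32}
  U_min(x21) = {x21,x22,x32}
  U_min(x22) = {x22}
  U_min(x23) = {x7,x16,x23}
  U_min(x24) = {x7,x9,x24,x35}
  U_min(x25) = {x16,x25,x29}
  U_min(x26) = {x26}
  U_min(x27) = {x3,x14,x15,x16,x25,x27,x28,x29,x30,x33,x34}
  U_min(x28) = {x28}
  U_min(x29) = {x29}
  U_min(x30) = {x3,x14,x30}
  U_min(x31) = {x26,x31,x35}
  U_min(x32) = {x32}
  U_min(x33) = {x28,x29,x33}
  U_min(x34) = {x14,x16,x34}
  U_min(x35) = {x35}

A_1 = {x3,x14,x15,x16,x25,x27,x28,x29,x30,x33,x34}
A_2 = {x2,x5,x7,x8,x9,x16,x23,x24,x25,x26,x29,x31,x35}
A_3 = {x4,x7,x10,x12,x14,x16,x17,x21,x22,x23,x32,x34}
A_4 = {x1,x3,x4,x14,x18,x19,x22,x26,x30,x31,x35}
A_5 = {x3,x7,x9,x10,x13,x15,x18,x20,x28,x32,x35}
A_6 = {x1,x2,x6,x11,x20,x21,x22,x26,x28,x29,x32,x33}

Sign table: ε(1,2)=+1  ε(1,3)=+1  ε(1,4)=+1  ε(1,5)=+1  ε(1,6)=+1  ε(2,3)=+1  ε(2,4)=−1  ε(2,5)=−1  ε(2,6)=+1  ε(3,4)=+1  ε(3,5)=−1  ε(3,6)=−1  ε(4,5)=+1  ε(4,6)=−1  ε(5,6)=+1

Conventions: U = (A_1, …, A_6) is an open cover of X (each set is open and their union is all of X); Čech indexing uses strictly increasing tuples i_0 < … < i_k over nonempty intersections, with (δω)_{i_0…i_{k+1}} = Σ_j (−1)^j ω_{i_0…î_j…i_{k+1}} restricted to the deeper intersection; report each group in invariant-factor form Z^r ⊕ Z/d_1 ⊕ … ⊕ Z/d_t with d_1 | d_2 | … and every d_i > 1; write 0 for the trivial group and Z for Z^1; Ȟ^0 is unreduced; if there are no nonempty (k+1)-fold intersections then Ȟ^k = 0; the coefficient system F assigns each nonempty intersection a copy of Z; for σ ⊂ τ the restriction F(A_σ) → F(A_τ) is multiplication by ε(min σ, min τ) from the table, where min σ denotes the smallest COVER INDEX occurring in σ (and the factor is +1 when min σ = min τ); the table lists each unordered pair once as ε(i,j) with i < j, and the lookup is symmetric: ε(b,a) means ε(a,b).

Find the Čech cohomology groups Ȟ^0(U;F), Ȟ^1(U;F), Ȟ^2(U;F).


nonempty overlaps:
  A12={x16,x25,x29} A13={x14,x16,x34} A14={x3,x14,x30} A15={x3,x15,x28} A16={x28,x29,x33} A23={x7,x16,x23} A24={x26,x31,x35} A25={x7,x9,x35} A26={x2,x26,x29} A34={x4,x14,x22} A35={x7,x10,x32} A36={x21,x22,x32} A45={x3,x18,x35} A46={x1,x22,x26} A56={x20,x28,x32}
  A123={x16} A126={x29} A134={x14} A145={x3} A156={x28} A235={x7} A245={x35} A246={x26} A346={x22} A356={x32}
C dims 6,15,10; δ0: rk 6, SNF 1^5·2; δ1: rk 9, SNF 1^9
degree 0: 6−6−0 = 0 → Ȟ^0 ≅ 0
degree 1: 15−9−6 = 0 plus torsion [2] → Ȟ^1 ≅ Z/2
degree 2: 10−0−9 = 1 → Ȟ^2 ≅ Z

Ȟ^0 ≅ 0, Ȟ^1 ≅ Z/2, Ȟ^2 ≅ Z
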